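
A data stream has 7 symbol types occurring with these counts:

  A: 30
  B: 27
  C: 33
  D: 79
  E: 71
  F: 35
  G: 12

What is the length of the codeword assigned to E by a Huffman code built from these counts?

Repeatedly merge the two smallest:
combine G(12), B(27) → 39
combine A(30), C(33) → 63
combine F(35), 39 → 74
combine 63, E(71) → 134
combine 74, D(79) → 153
combine 134, 153 → 287
E's leaf is at depth 2, giving a 2-bit codeword.

2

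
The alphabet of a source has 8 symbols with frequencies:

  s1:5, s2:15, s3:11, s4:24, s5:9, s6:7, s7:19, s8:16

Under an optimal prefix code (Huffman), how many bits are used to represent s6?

4

Build the tree from the bottom:
merge s1(5) and s6(7): 12
merge s5(9) and s3(11): 20
merge 12 and s2(15): 27
merge s8(16) and s7(19): 35
merge 20 and s4(24): 44
merge 27 and 35: 62
merge 44 and 62: 106
The subtree containing s6 is merged 4 times, so code length = 4.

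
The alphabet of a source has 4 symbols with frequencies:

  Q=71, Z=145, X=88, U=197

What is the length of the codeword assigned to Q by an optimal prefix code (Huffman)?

Repeatedly merge the two smallest:
combine Q(71), X(88) → 159
combine Z(145), 159 → 304
combine U(197), 304 → 501
Q's leaf is at depth 3, giving a 3-bit codeword.

3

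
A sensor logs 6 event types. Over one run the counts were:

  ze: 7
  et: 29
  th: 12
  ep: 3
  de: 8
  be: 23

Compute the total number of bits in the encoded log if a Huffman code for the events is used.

Build the Huffman tree bottom-up:
combine ep(3), ze(7) → 10
combine de(8), 10 → 18
combine th(12), 18 → 30
combine be(23), et(29) → 52
combine 30, 52 → 82
The encoded length is the sum of every internal node's weight: 10 + 18 + 30 + 52 + 82 = 192 bits.

192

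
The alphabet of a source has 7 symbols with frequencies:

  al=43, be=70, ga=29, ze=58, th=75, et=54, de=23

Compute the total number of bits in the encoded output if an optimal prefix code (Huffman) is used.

Greedily combine the two least-frequent nodes:
de(23) + ga(29) → 52
al(43) + 52 → 95
et(54) + ze(58) → 112
be(70) + th(75) → 145
95 + 112 → 207
145 + 207 → 352
Each symbol's bit-cost is frequency × depth; summing gives 963 bits (equivalently 52 + 95 + 112 + 145 + 207 + 352).

963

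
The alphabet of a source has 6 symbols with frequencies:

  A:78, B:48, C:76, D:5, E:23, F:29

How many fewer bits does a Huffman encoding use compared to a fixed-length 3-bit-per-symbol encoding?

174

Fixed-length: 3 bits × 259 symbols = 777 bits.
Huffman merges:
D(5) + E(23) → 28
28 + F(29) → 57
B(48) + 57 → 105
C(76) + A(78) → 154
105 + 154 → 259
Huffman total = 28 + 57 + 105 + 154 + 259 = 603 bits.
Saving = 777 − 603 = 174 bits.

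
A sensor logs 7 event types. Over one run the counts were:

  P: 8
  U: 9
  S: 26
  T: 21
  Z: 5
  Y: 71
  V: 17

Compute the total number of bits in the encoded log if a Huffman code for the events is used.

364

Greedily combine the two least-frequent nodes:
merge Z(5) and P(8): 13
merge U(9) and 13: 22
merge V(17) and T(21): 38
merge 22 and S(26): 48
merge 38 and 48: 86
merge Y(71) and 86: 157
Each symbol's bit-cost is frequency × depth; summing gives 364 bits (equivalently 13 + 22 + 38 + 48 + 86 + 157).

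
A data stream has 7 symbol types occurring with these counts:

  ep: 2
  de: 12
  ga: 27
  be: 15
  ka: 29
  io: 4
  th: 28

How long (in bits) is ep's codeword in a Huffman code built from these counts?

Huffman merges, smallest pair first:
merge ep(2) and io(4): 6
merge 6 and de(12): 18
merge be(15) and 18: 33
merge ga(27) and th(28): 55
merge ka(29) and 33: 62
merge 55 and 62: 117
The subtree containing ep is merged 5 times, so code length = 5.

5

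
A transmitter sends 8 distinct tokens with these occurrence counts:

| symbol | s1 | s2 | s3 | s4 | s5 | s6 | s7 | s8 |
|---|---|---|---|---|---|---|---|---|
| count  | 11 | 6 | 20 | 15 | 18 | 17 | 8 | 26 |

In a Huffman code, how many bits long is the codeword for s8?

Build the tree from the bottom:
merge s2(6) and s7(8): 14
merge s1(11) and 14: 25
merge s4(15) and s6(17): 32
merge s5(18) and s3(20): 38
merge 25 and s8(26): 51
merge 32 and 38: 70
merge 51 and 70: 121
s8's leaf is at depth 2, giving a 2-bit codeword.

2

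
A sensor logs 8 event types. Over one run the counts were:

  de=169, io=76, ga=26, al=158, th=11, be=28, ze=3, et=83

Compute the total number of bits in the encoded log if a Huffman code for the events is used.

1374

Merge the two smallest weights repeatedly:
ze(3) + th(11) → 14
14 + ga(26) → 40
be(28) + 40 → 68
68 + io(76) → 144
et(83) + 144 → 227
al(158) + de(169) → 327
227 + 327 → 554
The encoded length is the sum of every internal node's weight: 14 + 40 + 68 + 144 + 227 + 327 + 554 = 1374 bits.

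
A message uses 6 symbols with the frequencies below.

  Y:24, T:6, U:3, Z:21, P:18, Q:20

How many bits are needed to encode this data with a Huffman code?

Merge the two smallest weights repeatedly:
combine U(3), T(6) → 9
combine 9, P(18) → 27
combine Q(20), Z(21) → 41
combine Y(24), 27 → 51
combine 41, 51 → 92
Each symbol's bit-cost is frequency × depth; summing gives 220 bits (equivalently 9 + 27 + 41 + 51 + 92).

220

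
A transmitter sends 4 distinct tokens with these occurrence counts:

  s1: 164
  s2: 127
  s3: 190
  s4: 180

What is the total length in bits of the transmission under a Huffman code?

Merge the two smallest weights repeatedly:
combine s2(127), s1(164) → 291
combine s4(180), s3(190) → 370
combine 291, 370 → 661
Each symbol's bit-cost is frequency × depth; summing gives 1322 bits (equivalently 291 + 370 + 661).

1322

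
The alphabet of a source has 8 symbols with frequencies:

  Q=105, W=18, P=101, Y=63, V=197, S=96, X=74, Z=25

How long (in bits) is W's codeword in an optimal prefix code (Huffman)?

4

Huffman merges, smallest pair first:
merge W(18) and Z(25): 43
merge 43 and Y(63): 106
merge X(74) and S(96): 170
merge P(101) and Q(105): 206
merge 106 and 170: 276
merge V(197) and 206: 403
merge 276 and 403: 679
W's leaf is at depth 4, giving a 4-bit codeword.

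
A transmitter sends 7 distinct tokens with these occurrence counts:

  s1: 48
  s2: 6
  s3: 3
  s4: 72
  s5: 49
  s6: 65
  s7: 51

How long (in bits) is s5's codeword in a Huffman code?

Huffman merges, smallest pair first:
merge s3(3) and s2(6): 9
merge 9 and s1(48): 57
merge s5(49) and s7(51): 100
merge 57 and s6(65): 122
merge s4(72) and 100: 172
merge 122 and 172: 294
The subtree containing s5 is merged 3 times, so code length = 3.

3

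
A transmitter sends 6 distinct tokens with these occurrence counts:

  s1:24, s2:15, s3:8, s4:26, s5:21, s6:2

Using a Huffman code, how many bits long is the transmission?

Greedily combine the two least-frequent nodes:
combine s6(2), s3(8) → 10
combine 10, s2(15) → 25
combine s5(21), s1(24) → 45
combine 25, s4(26) → 51
combine 45, 51 → 96
The encoded length is the sum of every internal node's weight: 10 + 25 + 45 + 51 + 96 = 227 bits.

227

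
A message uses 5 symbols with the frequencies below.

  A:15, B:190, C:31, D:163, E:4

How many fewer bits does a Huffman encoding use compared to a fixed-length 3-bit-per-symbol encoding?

524

Fixed-length: 3 bits × 403 symbols = 1209 bits.
Huffman merges:
merge E(4) and A(15): 19
merge 19 and C(31): 50
merge 50 and D(163): 213
merge B(190) and 213: 403
Huffman total = 19 + 50 + 213 + 403 = 685 bits.
Saving = 1209 − 685 = 524 bits.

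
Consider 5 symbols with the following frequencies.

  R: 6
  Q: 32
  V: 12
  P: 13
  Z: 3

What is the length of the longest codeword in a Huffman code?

4

Merge the two lowest-weight nodes at each step:
Z(3) + R(6) → 9
9 + V(12) → 21
P(13) + 21 → 34
Q(32) + 34 → 66
Maximum depth reached is 4.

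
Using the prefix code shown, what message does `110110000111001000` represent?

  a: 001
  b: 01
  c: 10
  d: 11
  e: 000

dbcedcbe

Read left to right; each codeword is recognised as soon as it completes (prefix code):
  11→d | 01→b | 10→c | 000→e | 11→d | 10→c | 01→b | 000→e
Decoded message: dbcedcbe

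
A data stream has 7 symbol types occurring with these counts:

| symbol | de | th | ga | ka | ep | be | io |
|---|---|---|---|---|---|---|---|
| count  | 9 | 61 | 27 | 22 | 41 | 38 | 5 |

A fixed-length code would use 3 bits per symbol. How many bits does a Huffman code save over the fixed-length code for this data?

Fixed-length: 3 bits × 203 symbols = 609 bits.
Huffman merges:
combine io(5), de(9) → 14
combine 14, ka(22) → 36
combine ga(27), 36 → 63
combine be(38), ep(41) → 79
combine th(61), 63 → 124
combine 79, 124 → 203
Huffman total = 14 + 36 + 63 + 79 + 124 + 203 = 519 bits.
Saving = 609 − 519 = 90 bits.

90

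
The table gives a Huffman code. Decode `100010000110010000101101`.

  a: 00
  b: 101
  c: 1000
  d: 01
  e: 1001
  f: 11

Read left to right; each codeword is recognised as soon as it completes (prefix code):
  1000→c | 1000→c | 01→d | 1001→e | 00→a | 00→a | 101→b | 101→b
Decoded message: ccdeaabb

ccdeaabb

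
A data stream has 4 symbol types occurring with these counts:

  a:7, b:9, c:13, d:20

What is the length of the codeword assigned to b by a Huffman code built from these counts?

Huffman merges, smallest pair first:
merge a(7) and b(9): 16
merge c(13) and 16: 29
merge d(20) and 29: 49
b sits 3 levels below the root, so its codeword is 3 bits.

3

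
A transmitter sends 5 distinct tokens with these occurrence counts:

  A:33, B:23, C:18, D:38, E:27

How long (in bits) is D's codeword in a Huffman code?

Build the tree from the bottom:
combine C(18), B(23) → 41
combine E(27), A(33) → 60
combine D(38), 41 → 79
combine 60, 79 → 139
D sits 2 levels below the root, so its codeword is 2 bits.

2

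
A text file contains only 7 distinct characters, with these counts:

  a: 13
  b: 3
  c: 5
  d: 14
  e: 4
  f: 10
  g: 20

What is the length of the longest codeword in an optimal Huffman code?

Merge the two lowest-weight nodes at each step:
b(3) + e(4) → 7
c(5) + 7 → 12
f(10) + 12 → 22
a(13) + d(14) → 27
g(20) + 22 → 42
27 + 42 → 69
The first pair merged (b, e) ends up deepest, at depth 5.

5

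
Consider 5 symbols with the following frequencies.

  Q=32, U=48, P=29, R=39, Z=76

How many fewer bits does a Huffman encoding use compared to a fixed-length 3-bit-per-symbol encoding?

Fixed-length: 3 bits × 224 symbols = 672 bits.
Huffman merges:
P(29) + Q(32) → 61
R(39) + U(48) → 87
61 + Z(76) → 137
87 + 137 → 224
Huffman total = 61 + 87 + 137 + 224 = 509 bits.
Saving = 672 − 509 = 163 bits.

163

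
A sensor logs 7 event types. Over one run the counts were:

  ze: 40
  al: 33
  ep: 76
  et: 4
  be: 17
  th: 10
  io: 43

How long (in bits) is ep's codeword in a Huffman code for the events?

2

Huffman merges, smallest pair first:
et(4) + th(10) → 14
14 + be(17) → 31
31 + al(33) → 64
ze(40) + io(43) → 83
64 + ep(76) → 140
83 + 140 → 223
ep's leaf is at depth 2, giving a 2-bit codeword.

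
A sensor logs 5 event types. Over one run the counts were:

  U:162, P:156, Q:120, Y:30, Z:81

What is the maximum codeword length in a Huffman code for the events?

3

Merge the two lowest-weight nodes at each step:
Y(30) + Z(81) → 111
111 + Q(120) → 231
P(156) + U(162) → 318
231 + 318 → 549
The rarest symbols sit at the bottom; the longest codeword is 3 bits.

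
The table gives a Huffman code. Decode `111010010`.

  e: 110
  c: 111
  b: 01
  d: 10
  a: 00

Read left to right; each codeword is recognised as soon as it completes (prefix code):
  111→c | 01→b | 00→a | 10→d
Decoded message: cbad

cbad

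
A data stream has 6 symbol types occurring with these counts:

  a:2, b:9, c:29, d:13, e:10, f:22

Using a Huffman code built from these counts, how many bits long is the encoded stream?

202

Build the Huffman tree bottom-up:
combine a(2), b(9) → 11
combine e(10), 11 → 21
combine d(13), 21 → 34
combine f(22), c(29) → 51
combine 34, 51 → 85
Total encoded bits = sum of merged weights = 11 + 21 + 34 + 51 + 85 = 202.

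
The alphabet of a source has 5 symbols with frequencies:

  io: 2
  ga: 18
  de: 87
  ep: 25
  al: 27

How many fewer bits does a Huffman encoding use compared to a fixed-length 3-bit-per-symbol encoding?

181

Fixed-length: 3 bits × 159 symbols = 477 bits.
Huffman merges:
io(2) + ga(18) → 20
20 + ep(25) → 45
al(27) + 45 → 72
72 + de(87) → 159
Huffman total = 20 + 45 + 72 + 159 = 296 bits.
Saving = 477 − 296 = 181 bits.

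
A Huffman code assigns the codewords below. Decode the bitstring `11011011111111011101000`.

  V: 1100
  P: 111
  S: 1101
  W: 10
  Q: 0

Read left to right; each codeword is recognised as soon as it completes (prefix code):
  1101→S | 10→W | 111→P | 111→P | 1101→S | 1101→S | 0→Q | 0→Q | 0→Q
Decoded message: SWPPSSQQQ

SWPPSSQQQ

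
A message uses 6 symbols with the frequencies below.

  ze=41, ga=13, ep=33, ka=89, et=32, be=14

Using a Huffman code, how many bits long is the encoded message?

Build the Huffman tree bottom-up:
combine ga(13), be(14) → 27
combine 27, et(32) → 59
combine ep(33), ze(41) → 74
combine 59, 74 → 133
combine ka(89), 133 → 222
The encoded length is the sum of every internal node's weight: 27 + 59 + 74 + 133 + 222 = 515 bits.

515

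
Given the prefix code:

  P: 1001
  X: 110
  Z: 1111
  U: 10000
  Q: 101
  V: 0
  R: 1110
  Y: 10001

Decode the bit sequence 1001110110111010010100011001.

Read left to right; each codeword is recognised as soon as it completes (prefix code):
  1001→P | 110→X | 110→X | 1110→R | 1001→P | 0→V | 10001→Y | 1001→P
Decoded message: PXXRPVYP

PXXRPVYP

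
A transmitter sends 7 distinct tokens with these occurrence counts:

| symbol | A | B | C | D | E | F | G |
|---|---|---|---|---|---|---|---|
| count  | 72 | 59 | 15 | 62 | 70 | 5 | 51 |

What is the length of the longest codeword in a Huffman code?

Merge the two lowest-weight nodes at each step:
merge F(5) and C(15): 20
merge 20 and G(51): 71
merge B(59) and D(62): 121
merge E(70) and 71: 141
merge A(72) and 121: 193
merge 141 and 193: 334
The first pair merged (F, C) ends up deepest, at depth 4.

4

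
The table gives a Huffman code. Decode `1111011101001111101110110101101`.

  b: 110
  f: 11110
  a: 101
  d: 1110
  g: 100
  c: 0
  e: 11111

fdgecdbaa

Read left to right; each codeword is recognised as soon as it completes (prefix code):
  11110→f | 1110→d | 100→g | 11111→e | 0→c | 1110→d | 110→b | 101→a | 101→a
Decoded message: fdgecdbaa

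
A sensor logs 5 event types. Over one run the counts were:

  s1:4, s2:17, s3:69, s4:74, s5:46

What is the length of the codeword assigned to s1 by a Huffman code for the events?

4

Build the tree from the bottom:
combine s1(4), s2(17) → 21
combine 21, s5(46) → 67
combine 67, s3(69) → 136
combine s4(74), 136 → 210
s1 sits 4 levels below the root, so its codeword is 4 bits.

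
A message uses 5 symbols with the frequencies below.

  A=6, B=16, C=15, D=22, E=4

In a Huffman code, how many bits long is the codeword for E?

Repeatedly merge the two smallest:
merge E(4) and A(6): 10
merge 10 and C(15): 25
merge B(16) and D(22): 38
merge 25 and 38: 63
E sits 3 levels below the root, so its codeword is 3 bits.

3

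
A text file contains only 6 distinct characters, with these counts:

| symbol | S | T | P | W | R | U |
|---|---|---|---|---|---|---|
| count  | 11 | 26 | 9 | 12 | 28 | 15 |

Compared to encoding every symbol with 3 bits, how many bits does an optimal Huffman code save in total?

Fixed-length: 3 bits × 101 symbols = 303 bits.
Huffman merges:
combine P(9), S(11) → 20
combine W(12), U(15) → 27
combine 20, T(26) → 46
combine 27, R(28) → 55
combine 46, 55 → 101
Huffman total = 20 + 27 + 46 + 55 + 101 = 249 bits.
Saving = 303 − 249 = 54 bits.

54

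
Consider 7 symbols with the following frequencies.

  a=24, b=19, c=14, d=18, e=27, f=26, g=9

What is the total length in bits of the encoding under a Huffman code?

381

Merge the two smallest weights repeatedly:
g(9) + c(14) → 23
d(18) + b(19) → 37
23 + a(24) → 47
f(26) + e(27) → 53
37 + 47 → 84
53 + 84 → 137
Each symbol's bit-cost is frequency × depth; summing gives 381 bits (equivalently 23 + 37 + 47 + 53 + 84 + 137).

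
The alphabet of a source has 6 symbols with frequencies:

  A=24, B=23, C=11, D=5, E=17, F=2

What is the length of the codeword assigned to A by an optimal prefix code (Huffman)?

2

Huffman merges, smallest pair first:
merge F(2) and D(5): 7
merge 7 and C(11): 18
merge E(17) and 18: 35
merge B(23) and A(24): 47
merge 35 and 47: 82
The subtree containing A is merged 2 times, so code length = 2.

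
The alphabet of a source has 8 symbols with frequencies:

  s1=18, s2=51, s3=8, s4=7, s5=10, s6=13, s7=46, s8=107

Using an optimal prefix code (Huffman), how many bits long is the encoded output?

Build the Huffman tree bottom-up:
combine s4(7), s3(8) → 15
combine s5(10), s6(13) → 23
combine 15, s1(18) → 33
combine 23, 33 → 56
combine s7(46), s2(51) → 97
combine 56, 97 → 153
combine s8(107), 153 → 260
The encoded length is the sum of every internal node's weight: 15 + 23 + 33 + 56 + 97 + 153 + 260 = 637 bits.

637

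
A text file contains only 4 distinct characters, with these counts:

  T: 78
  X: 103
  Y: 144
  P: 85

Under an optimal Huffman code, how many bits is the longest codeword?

Merge the two lowest-weight nodes at each step:
combine T(78), P(85) → 163
combine X(103), Y(144) → 247
combine 163, 247 → 410
The rarest symbols sit at the bottom; the longest codeword is 2 bits.

2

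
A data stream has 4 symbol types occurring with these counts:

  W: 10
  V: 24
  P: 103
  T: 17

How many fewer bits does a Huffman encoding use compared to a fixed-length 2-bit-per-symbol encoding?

76

Fixed-length: 2 bits × 154 symbols = 308 bits.
Huffman merges:
combine W(10), T(17) → 27
combine V(24), 27 → 51
combine 51, P(103) → 154
Huffman total = 27 + 51 + 154 = 232 bits.
Saving = 308 − 232 = 76 bits.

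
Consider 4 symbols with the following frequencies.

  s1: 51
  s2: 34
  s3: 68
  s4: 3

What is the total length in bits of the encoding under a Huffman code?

Greedily combine the two least-frequent nodes:
combine s4(3), s2(34) → 37
combine 37, s1(51) → 88
combine s3(68), 88 → 156
Each symbol's bit-cost is frequency × depth; summing gives 281 bits (equivalently 37 + 88 + 156).

281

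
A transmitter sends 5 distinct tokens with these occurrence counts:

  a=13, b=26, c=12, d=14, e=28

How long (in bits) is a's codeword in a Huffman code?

Repeatedly merge the two smallest:
c(12) + a(13) → 25
d(14) + 25 → 39
b(26) + e(28) → 54
39 + 54 → 93
a sits 3 levels below the root, so its codeword is 3 bits.

3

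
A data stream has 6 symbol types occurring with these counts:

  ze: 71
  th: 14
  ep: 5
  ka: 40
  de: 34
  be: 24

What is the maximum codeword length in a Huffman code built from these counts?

Merge the two lowest-weight nodes at each step:
ep(5) + th(14) → 19
19 + be(24) → 43
de(34) + ka(40) → 74
43 + ze(71) → 114
74 + 114 → 188
Maximum depth reached is 4.

4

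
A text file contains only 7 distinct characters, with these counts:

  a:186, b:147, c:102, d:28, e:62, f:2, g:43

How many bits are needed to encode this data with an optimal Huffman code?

1378

Build the Huffman tree bottom-up:
combine f(2), d(28) → 30
combine 30, g(43) → 73
combine e(62), 73 → 135
combine c(102), 135 → 237
combine b(147), a(186) → 333
combine 237, 333 → 570
The encoded length is the sum of every internal node's weight: 30 + 73 + 135 + 237 + 333 + 570 = 1378 bits.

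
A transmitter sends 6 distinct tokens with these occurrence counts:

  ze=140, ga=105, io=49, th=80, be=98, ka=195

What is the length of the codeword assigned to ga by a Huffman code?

Repeatedly merge the two smallest:
combine io(49), th(80) → 129
combine be(98), ga(105) → 203
combine 129, ze(140) → 269
combine ka(195), 203 → 398
combine 269, 398 → 667
ga's leaf is at depth 3, giving a 3-bit codeword.

3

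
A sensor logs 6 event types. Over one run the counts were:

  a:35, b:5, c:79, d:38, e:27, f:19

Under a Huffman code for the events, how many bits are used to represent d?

3

Build the tree from the bottom:
merge b(5) and f(19): 24
merge 24 and e(27): 51
merge a(35) and d(38): 73
merge 51 and 73: 124
merge c(79) and 124: 203
The subtree containing d is merged 3 times, so code length = 3.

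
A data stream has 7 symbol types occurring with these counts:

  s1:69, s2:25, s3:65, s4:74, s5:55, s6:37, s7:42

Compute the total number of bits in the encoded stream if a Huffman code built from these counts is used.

1020

Merge the two smallest weights repeatedly:
s2(25) + s6(37) → 62
s7(42) + s5(55) → 97
62 + s3(65) → 127
s1(69) + s4(74) → 143
97 + 127 → 224
143 + 224 → 367
Each symbol's bit-cost is frequency × depth; summing gives 1020 bits (equivalently 62 + 97 + 127 + 143 + 224 + 367).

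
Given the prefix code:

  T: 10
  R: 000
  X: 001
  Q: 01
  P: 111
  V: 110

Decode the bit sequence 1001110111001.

Read left to right; each codeword is recognised as soon as it completes (prefix code):
  10→T | 01→Q | 110→V | 111→P | 001→X
Decoded message: TQVPX

TQVPX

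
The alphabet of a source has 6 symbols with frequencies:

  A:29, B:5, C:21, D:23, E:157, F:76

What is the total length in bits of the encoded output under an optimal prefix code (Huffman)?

618

Greedily combine the two least-frequent nodes:
merge B(5) and C(21): 26
merge D(23) and 26: 49
merge A(29) and 49: 78
merge F(76) and 78: 154
merge 154 and E(157): 311
Each symbol's bit-cost is frequency × depth; summing gives 618 bits (equivalently 26 + 49 + 78 + 154 + 311).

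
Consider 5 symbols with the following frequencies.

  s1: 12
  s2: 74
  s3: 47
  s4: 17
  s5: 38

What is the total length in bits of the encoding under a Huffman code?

398

Merge the two smallest weights repeatedly:
combine s1(12), s4(17) → 29
combine 29, s5(38) → 67
combine s3(47), 67 → 114
combine s2(74), 114 → 188
Each symbol's bit-cost is frequency × depth; summing gives 398 bits (equivalently 29 + 67 + 114 + 188).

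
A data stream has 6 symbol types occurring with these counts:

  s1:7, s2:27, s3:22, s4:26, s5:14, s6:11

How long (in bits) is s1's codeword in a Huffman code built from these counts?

Build the tree from the bottom:
combine s1(7), s6(11) → 18
combine s5(14), 18 → 32
combine s3(22), s4(26) → 48
combine s2(27), 32 → 59
combine 48, 59 → 107
The subtree containing s1 is merged 4 times, so code length = 4.

4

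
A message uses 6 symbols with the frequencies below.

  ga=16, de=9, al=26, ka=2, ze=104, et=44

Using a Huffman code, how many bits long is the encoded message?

389

Merge the two smallest weights repeatedly:
ka(2) + de(9) → 11
11 + ga(16) → 27
al(26) + 27 → 53
et(44) + 53 → 97
97 + ze(104) → 201
Total encoded bits = sum of merged weights = 11 + 27 + 53 + 97 + 201 = 389.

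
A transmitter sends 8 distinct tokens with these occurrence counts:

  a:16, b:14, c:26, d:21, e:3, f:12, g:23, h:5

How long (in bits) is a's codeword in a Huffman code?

Huffman merges, smallest pair first:
merge e(3) and h(5): 8
merge 8 and f(12): 20
merge b(14) and a(16): 30
merge 20 and d(21): 41
merge g(23) and c(26): 49
merge 30 and 41: 71
merge 49 and 71: 120
a sits 3 levels below the root, so its codeword is 3 bits.

3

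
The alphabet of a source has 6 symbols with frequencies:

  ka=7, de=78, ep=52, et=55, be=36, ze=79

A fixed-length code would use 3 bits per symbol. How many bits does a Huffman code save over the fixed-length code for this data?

Fixed-length: 3 bits × 307 symbols = 921 bits.
Huffman merges:
merge ka(7) and be(36): 43
merge 43 and ep(52): 95
merge et(55) and de(78): 133
merge ze(79) and 95: 174
merge 133 and 174: 307
Huffman total = 43 + 95 + 133 + 174 + 307 = 752 bits.
Saving = 921 − 752 = 169 bits.

169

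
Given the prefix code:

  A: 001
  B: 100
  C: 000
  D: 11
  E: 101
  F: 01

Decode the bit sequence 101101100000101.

EEBCE

Read left to right; each codeword is recognised as soon as it completes (prefix code):
  101→E | 101→E | 100→B | 000→C | 101→E
Decoded message: EEBCE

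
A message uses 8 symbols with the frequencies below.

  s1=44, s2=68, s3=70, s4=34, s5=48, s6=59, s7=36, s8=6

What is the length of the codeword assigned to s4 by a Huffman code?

4

Repeatedly merge the two smallest:
s8(6) + s4(34) → 40
s7(36) + 40 → 76
s1(44) + s5(48) → 92
s6(59) + s2(68) → 127
s3(70) + 76 → 146
92 + 127 → 219
146 + 219 → 365
s4's leaf is at depth 4, giving a 4-bit codeword.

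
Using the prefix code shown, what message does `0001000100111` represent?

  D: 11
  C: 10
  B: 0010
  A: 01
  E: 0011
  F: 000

Read left to right; each codeword is recognised as soon as it completes (prefix code):
  000→F | 10→C | 0010→B | 01→A | 11→D
Decoded message: FCBAD

FCBAD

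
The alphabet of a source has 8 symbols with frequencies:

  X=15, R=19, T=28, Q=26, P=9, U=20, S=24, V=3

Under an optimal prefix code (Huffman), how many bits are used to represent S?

Repeatedly merge the two smallest:
V(3) + P(9) → 12
12 + X(15) → 27
R(19) + U(20) → 39
S(24) + Q(26) → 50
27 + T(28) → 55
39 + 50 → 89
55 + 89 → 144
S sits 3 levels below the root, so its codeword is 3 bits.

3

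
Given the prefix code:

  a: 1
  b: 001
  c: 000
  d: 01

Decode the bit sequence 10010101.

Read left to right; each codeword is recognised as soon as it completes (prefix code):
  1→a | 001→b | 01→d | 01→d
Decoded message: abdd

abdd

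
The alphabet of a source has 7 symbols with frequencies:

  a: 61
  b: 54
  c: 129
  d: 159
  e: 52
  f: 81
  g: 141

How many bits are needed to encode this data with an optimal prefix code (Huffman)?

Build the Huffman tree bottom-up:
e(52) + b(54) → 106
a(61) + f(81) → 142
106 + c(129) → 235
g(141) + 142 → 283
d(159) + 235 → 394
283 + 394 → 677
Total encoded bits = sum of merged weights = 106 + 142 + 235 + 283 + 394 + 677 = 1837.

1837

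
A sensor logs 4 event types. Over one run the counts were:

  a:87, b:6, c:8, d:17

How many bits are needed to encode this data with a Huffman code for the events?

Build the Huffman tree bottom-up:
merge b(6) and c(8): 14
merge 14 and d(17): 31
merge 31 and a(87): 118
Total encoded bits = sum of merged weights = 14 + 31 + 118 = 163.

163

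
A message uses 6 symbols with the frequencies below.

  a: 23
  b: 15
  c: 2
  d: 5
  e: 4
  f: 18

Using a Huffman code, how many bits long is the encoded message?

Greedily combine the two least-frequent nodes:
c(2) + e(4) → 6
d(5) + 6 → 11
11 + b(15) → 26
f(18) + a(23) → 41
26 + 41 → 67
The encoded length is the sum of every internal node's weight: 6 + 11 + 26 + 41 + 67 = 151 bits.

151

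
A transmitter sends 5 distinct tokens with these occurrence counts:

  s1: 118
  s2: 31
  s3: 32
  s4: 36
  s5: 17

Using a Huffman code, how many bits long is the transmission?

Greedily combine the two least-frequent nodes:
combine s5(17), s2(31) → 48
combine s3(32), s4(36) → 68
combine 48, 68 → 116
combine 116, s1(118) → 234
Each symbol's bit-cost is frequency × depth; summing gives 466 bits (equivalently 48 + 68 + 116 + 234).

466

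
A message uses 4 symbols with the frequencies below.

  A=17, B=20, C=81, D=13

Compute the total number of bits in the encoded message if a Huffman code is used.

211

Merge the two smallest weights repeatedly:
merge D(13) and A(17): 30
merge B(20) and 30: 50
merge 50 and C(81): 131
The encoded length is the sum of every internal node's weight: 30 + 50 + 131 = 211 bits.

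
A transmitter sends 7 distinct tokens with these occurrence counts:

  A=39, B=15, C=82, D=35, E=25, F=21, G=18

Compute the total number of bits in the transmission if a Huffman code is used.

Greedily combine the two least-frequent nodes:
B(15) + G(18) → 33
F(21) + E(25) → 46
33 + D(35) → 68
A(39) + 46 → 85
68 + C(82) → 150
85 + 150 → 235
Each symbol's bit-cost is frequency × depth; summing gives 617 bits (equivalently 33 + 46 + 68 + 85 + 150 + 235).

617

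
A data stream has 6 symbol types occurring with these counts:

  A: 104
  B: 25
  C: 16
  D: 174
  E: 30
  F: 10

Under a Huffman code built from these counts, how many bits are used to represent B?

4

Huffman merges, smallest pair first:
F(10) + C(16) → 26
B(25) + 26 → 51
E(30) + 51 → 81
81 + A(104) → 185
D(174) + 185 → 359
B sits 4 levels below the root, so its codeword is 4 bits.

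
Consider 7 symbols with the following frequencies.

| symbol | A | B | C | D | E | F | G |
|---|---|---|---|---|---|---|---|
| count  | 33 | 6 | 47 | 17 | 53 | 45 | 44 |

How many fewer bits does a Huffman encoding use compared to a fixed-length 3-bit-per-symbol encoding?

77

Fixed-length: 3 bits × 245 symbols = 735 bits.
Huffman merges:
merge B(6) and D(17): 23
merge 23 and A(33): 56
merge G(44) and F(45): 89
merge C(47) and E(53): 100
merge 56 and 89: 145
merge 100 and 145: 245
Huffman total = 23 + 56 + 89 + 100 + 145 + 245 = 658 bits.
Saving = 735 − 658 = 77 bits.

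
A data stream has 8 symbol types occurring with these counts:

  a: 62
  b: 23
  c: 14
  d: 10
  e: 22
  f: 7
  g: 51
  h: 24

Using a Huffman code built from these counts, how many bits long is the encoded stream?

574

Greedily combine the two least-frequent nodes:
merge f(7) and d(10): 17
merge c(14) and 17: 31
merge e(22) and b(23): 45
merge h(24) and 31: 55
merge 45 and g(51): 96
merge 55 and a(62): 117
merge 96 and 117: 213
Each symbol's bit-cost is frequency × depth; summing gives 574 bits (equivalently 17 + 31 + 45 + 55 + 96 + 117 + 213).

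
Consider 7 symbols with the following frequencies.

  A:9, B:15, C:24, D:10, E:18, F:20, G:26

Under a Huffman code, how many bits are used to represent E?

3

Build the tree from the bottom:
A(9) + D(10) → 19
B(15) + E(18) → 33
19 + F(20) → 39
C(24) + G(26) → 50
33 + 39 → 72
50 + 72 → 122
E's leaf is at depth 3, giving a 3-bit codeword.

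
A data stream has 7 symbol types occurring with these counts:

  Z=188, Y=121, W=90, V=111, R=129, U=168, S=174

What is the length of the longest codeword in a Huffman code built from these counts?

3

Merge the two lowest-weight nodes at each step:
combine W(90), V(111) → 201
combine Y(121), R(129) → 250
combine U(168), S(174) → 342
combine Z(188), 201 → 389
combine 250, 342 → 592
combine 389, 592 → 981
Maximum depth reached is 3.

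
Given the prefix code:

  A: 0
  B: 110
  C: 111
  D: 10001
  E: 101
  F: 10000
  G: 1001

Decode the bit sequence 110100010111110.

Read left to right; each codeword is recognised as soon as it completes (prefix code):
  110→B | 10001→D | 0→A | 111→C | 110→B
Decoded message: BDACB

BDACB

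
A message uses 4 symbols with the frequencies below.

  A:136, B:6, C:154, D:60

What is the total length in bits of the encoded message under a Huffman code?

Merge the two smallest weights repeatedly:
B(6) + D(60) → 66
66 + A(136) → 202
C(154) + 202 → 356
The encoded length is the sum of every internal node's weight: 66 + 202 + 356 = 624 bits.

624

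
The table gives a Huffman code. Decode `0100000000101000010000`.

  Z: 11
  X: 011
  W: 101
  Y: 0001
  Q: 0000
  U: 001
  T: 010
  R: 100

Read left to right; each codeword is recognised as soon as it completes (prefix code):
  010→T | 0000→Q | 0001→Y | 010→T | 0001→Y | 0000→Q
Decoded message: TQYTYQ

TQYTYQ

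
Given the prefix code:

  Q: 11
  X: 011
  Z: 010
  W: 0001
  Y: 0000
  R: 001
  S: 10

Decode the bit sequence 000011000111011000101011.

YQWQXWZQ

Read left to right; each codeword is recognised as soon as it completes (prefix code):
  0000→Y | 11→Q | 0001→W | 11→Q | 011→X | 0001→W | 010→Z | 11→Q
Decoded message: YQWQXWZQ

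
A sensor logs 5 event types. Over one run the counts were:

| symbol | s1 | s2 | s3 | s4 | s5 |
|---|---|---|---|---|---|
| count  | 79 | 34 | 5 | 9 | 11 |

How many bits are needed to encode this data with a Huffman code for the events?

Merge the two smallest weights repeatedly:
merge s3(5) and s4(9): 14
merge s5(11) and 14: 25
merge 25 and s2(34): 59
merge 59 and s1(79): 138
Each symbol's bit-cost is frequency × depth; summing gives 236 bits (equivalently 14 + 25 + 59 + 138).

236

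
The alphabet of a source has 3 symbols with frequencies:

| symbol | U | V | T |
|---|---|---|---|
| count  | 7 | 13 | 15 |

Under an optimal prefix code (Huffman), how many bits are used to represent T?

1

Build the tree from the bottom:
combine U(7), V(13) → 20
combine T(15), 20 → 35
T sits one level below the root: a 1-bit codeword.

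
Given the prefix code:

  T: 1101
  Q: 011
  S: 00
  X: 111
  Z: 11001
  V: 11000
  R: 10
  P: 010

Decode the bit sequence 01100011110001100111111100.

QSQVZXXS

Read left to right; each codeword is recognised as soon as it completes (prefix code):
  011→Q | 00→S | 011→Q | 11000→V | 11001→Z | 111→X | 111→X | 00→S
Decoded message: QSQVZXXS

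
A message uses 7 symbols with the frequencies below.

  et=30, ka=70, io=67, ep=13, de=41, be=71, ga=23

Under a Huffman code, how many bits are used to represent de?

Build the tree from the bottom:
combine ep(13), ga(23) → 36
combine et(30), 36 → 66
combine de(41), 66 → 107
combine io(67), ka(70) → 137
combine be(71), 107 → 178
combine 137, 178 → 315
de's leaf is at depth 3, giving a 3-bit codeword.

3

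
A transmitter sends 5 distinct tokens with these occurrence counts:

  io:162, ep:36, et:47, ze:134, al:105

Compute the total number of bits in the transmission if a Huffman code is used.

Build the Huffman tree bottom-up:
ep(36) + et(47) → 83
83 + al(105) → 188
ze(134) + io(162) → 296
188 + 296 → 484
Total encoded bits = sum of merged weights = 83 + 188 + 296 + 484 = 1051.

1051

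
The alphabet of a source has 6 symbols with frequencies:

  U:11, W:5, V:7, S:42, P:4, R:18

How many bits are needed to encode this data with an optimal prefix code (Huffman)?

Build the Huffman tree bottom-up:
merge P(4) and W(5): 9
merge V(7) and 9: 16
merge U(11) and 16: 27
merge R(18) and 27: 45
merge S(42) and 45: 87
Total encoded bits = sum of merged weights = 9 + 16 + 27 + 45 + 87 = 184.

184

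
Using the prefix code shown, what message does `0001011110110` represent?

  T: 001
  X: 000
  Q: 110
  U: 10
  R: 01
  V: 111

Read left to right; each codeword is recognised as soon as it completes (prefix code):
  000→X | 10→U | 111→V | 10→U | 110→Q
Decoded message: XUVUQ

XUVUQ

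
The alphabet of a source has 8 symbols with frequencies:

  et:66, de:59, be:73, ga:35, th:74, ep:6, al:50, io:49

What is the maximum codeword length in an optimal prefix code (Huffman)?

Merge the two lowest-weight nodes at each step:
merge ep(6) and ga(35): 41
merge 41 and io(49): 90
merge al(50) and de(59): 109
merge et(66) and be(73): 139
merge th(74) and 90: 164
merge 109 and 139: 248
merge 164 and 248: 412
The rarest symbols sit at the bottom; the longest codeword is 4 bits.

4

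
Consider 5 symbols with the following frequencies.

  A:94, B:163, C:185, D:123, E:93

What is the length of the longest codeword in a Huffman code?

Merge the two lowest-weight nodes at each step:
combine E(93), A(94) → 187
combine D(123), B(163) → 286
combine C(185), 187 → 372
combine 286, 372 → 658
The first pair merged (E, A) ends up deepest, at depth 3.

3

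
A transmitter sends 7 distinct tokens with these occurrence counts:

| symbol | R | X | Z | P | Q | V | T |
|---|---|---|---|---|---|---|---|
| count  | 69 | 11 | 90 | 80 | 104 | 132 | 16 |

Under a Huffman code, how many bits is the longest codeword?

Merge the two lowest-weight nodes at each step:
combine X(11), T(16) → 27
combine 27, R(69) → 96
combine P(80), Z(90) → 170
combine 96, Q(104) → 200
combine V(132), 170 → 302
combine 200, 302 → 502
The first pair merged (X, T) ends up deepest, at depth 4.

4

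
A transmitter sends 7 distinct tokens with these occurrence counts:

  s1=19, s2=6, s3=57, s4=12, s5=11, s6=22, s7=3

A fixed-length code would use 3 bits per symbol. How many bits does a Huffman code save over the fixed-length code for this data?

85

Fixed-length: 3 bits × 130 symbols = 390 bits.
Huffman merges:
combine s7(3), s2(6) → 9
combine 9, s5(11) → 20
combine s4(12), s1(19) → 31
combine 20, s6(22) → 42
combine 31, 42 → 73
combine s3(57), 73 → 130
Huffman total = 9 + 20 + 31 + 42 + 73 + 130 = 305 bits.
Saving = 390 − 305 = 85 bits.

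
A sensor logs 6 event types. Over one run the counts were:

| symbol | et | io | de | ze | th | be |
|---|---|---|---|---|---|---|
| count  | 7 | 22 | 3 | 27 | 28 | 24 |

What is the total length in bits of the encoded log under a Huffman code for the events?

264

Greedily combine the two least-frequent nodes:
merge de(3) and et(7): 10
merge 10 and io(22): 32
merge be(24) and ze(27): 51
merge th(28) and 32: 60
merge 51 and 60: 111
Each symbol's bit-cost is frequency × depth; summing gives 264 bits (equivalently 10 + 32 + 51 + 60 + 111).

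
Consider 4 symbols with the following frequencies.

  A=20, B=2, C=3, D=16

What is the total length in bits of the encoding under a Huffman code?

Build the Huffman tree bottom-up:
B(2) + C(3) → 5
5 + D(16) → 21
A(20) + 21 → 41
Total encoded bits = sum of merged weights = 5 + 21 + 41 = 67.

67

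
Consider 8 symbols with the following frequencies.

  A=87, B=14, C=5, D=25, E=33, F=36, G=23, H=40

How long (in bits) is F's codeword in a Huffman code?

3

Repeatedly merge the two smallest:
C(5) + B(14) → 19
19 + G(23) → 42
D(25) + E(33) → 58
F(36) + H(40) → 76
42 + 58 → 100
76 + A(87) → 163
100 + 163 → 263
The subtree containing F is merged 3 times, so code length = 3.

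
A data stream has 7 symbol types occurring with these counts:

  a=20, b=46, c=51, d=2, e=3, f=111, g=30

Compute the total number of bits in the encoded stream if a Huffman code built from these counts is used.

Greedily combine the two least-frequent nodes:
combine d(2), e(3) → 5
combine 5, a(20) → 25
combine 25, g(30) → 55
combine b(46), c(51) → 97
combine 55, 97 → 152
combine f(111), 152 → 263
Each symbol's bit-cost is frequency × depth; summing gives 597 bits (equivalently 5 + 25 + 55 + 97 + 152 + 263).

597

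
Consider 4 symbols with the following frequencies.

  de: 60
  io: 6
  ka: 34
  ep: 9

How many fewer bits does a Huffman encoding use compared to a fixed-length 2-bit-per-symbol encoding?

Fixed-length: 2 bits × 109 symbols = 218 bits.
Huffman merges:
io(6) + ep(9) → 15
15 + ka(34) → 49
49 + de(60) → 109
Huffman total = 15 + 49 + 109 = 173 bits.
Saving = 218 − 173 = 45 bits.

45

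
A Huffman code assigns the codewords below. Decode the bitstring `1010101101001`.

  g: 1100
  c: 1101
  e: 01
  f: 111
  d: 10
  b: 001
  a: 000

Read left to right; each codeword is recognised as soon as it completes (prefix code):
  10→d | 10→d | 10→d | 1101→c | 001→b
Decoded message: dddcb

dddcb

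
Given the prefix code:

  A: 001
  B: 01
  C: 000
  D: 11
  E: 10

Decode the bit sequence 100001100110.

Read left to right; each codeword is recognised as soon as it completes (prefix code):
  10→E | 000→C | 11→D | 001→A | 10→E
Decoded message: ECDAE

ECDAE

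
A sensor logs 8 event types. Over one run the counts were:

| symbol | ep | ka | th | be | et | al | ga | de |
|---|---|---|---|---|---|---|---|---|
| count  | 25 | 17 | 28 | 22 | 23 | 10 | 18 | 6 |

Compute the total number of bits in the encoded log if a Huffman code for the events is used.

Build the Huffman tree bottom-up:
merge de(6) and al(10): 16
merge 16 and ka(17): 33
merge ga(18) and be(22): 40
merge et(23) and ep(25): 48
merge th(28) and 33: 61
merge 40 and 48: 88
merge 61 and 88: 149
Each symbol's bit-cost is frequency × depth; summing gives 435 bits (equivalently 16 + 33 + 40 + 48 + 61 + 88 + 149).

435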